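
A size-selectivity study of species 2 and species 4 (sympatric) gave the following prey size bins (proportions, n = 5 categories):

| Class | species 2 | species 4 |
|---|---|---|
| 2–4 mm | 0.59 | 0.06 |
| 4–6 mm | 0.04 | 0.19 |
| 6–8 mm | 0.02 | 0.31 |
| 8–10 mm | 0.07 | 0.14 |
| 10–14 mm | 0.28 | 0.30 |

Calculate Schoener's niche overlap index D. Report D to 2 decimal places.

0.47

Σ|p₁ᵢ − p₂ᵢ| = 0.53 + 0.15 + 0.29 + 0.07 + 0.02 = 1.06
D = 1 − ½ × 1.06 = 1 − 0.530 = 0.4700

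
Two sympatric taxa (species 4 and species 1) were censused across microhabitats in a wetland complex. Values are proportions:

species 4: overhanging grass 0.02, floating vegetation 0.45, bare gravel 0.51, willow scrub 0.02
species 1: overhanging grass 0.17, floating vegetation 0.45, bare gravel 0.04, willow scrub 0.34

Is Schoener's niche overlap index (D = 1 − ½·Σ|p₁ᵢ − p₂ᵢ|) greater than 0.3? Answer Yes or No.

Yes

Σ|p₁ᵢ − p₂ᵢ| = 0.15 + 0.00 + 0.47 + 0.32 = 0.94
D = 1 − ½ × 0.94 = 1 − 0.470 = 0.5300
D = 0.5300 > 0.3 → Yes.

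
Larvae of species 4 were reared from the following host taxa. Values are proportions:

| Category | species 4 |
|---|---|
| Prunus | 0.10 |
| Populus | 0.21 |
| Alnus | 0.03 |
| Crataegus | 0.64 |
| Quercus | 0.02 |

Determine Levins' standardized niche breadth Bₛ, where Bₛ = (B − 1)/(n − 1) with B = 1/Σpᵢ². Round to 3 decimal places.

0.288

Σpᵢ² = 0.10² + 0.21² + 0.03² + 0.64² + 0.02² = 0.0100 + 0.0441 + 0.0009 + 0.4096 + 0.0004 = 0.4650
B = 1 / 0.4650 = 2.15054
Bₛ = (B − 1)/(n − 1) = (2.15054 − 1)/(5 − 1) = 1.15054/4 = 0.28764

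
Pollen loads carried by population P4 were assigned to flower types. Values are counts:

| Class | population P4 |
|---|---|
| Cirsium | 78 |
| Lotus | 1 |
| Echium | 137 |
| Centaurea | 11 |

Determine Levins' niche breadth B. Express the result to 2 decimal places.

2.06

Proportions for population P4 (n=227): 78/227=0.3436, 1/227=0.0044, 137/227=0.6035, 11/227=0.0485
Σpᵢ² = 0.3436² + 0.0044² + 0.6035² + 0.0485² = 0.118061 + 0.000019 + 0.364212 + 0.002352 = 0.484644
B = 1 / 0.484644 = 2.0634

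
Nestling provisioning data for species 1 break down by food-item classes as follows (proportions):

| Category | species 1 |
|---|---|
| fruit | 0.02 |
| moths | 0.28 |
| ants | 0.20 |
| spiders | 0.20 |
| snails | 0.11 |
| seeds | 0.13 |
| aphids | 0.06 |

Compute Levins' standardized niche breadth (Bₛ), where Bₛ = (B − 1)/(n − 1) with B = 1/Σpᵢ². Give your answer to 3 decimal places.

0.704

Σpᵢ² = 0.02² + 0.28² + 0.20² + 0.20² + 0.11² + 0.13² + 0.06² = 0.0004 + 0.0784 + 0.0400 + 0.0400 + 0.0121 + 0.0169 + 0.0036 = 0.1914
B = 1 / 0.1914 = 5.22466
Bₛ = (B − 1)/(n − 1) = (5.22466 − 1)/(7 − 1) = 4.22466/6 = 0.70411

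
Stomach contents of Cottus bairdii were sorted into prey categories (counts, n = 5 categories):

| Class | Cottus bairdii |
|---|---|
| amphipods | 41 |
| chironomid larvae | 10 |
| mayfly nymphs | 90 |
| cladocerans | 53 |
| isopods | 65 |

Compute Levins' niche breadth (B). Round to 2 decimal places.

Proportions for Cottus bairdii (n=259): 41/259=0.1583, 10/259=0.0386, 90/259=0.3475, 53/259=0.2046, 65/259=0.2510
Σpᵢ² = 0.1583² + 0.0386² + 0.3475² + 0.2046² + 0.2510² = 0.025059 + 0.001490 + 0.120756 + 0.041861 + 0.063001 = 0.252167
B = 1 / 0.252167 = 3.9656

3.97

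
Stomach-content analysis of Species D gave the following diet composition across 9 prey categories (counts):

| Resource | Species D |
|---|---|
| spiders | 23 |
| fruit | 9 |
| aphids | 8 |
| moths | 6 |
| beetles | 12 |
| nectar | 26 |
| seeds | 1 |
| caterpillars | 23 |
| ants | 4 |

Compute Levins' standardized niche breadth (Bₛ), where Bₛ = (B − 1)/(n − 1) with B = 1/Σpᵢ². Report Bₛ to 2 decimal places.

Proportions for Species D (n=112): 23/112=0.2054, 9/112=0.0804, 8/112=0.0714, 6/112=0.0536, 12/112=0.1071, 26/112=0.2321, 1/112=0.0089, 23/112=0.2054, 4/112=0.0357
Σpᵢ² = 0.2054² + 0.0804² + 0.0714² + 0.0536² + 0.1071² + 0.2321² + 0.0089² + 0.2054² + 0.0357² = 0.042189 + 0.006464 + 0.005098 + 0.002873 + 0.011470 + 0.053870 + 0.000079 + 0.042189 + 0.001274 = 0.165506
B = 1 / 0.165506 = 6.0421
Bₛ = (B − 1)/(n − 1) = (6.0421 − 1)/(9 − 1) = 5.0421/8 = 0.6303

0.63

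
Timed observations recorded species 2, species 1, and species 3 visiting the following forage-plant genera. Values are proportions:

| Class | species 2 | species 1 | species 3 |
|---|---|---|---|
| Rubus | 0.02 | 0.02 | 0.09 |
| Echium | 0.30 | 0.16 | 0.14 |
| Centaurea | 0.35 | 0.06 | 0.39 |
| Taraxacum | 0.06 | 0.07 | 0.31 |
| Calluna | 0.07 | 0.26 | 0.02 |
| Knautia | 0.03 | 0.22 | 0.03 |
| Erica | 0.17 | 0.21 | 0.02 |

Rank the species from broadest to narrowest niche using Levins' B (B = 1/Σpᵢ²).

species 1 > species 2 > species 3

Σp_2ᵢ² = 0.02² + 0.30² + 0.35² + 0.06² + 0.07² + 0.03² + 0.17² = 0.0004 + 0.0900 + 0.1225 + 0.0036 + 0.0049 + 0.0009 + 0.0289 = 0.2512
B_2 = 1 / 0.2512 = 3.9809
Σp_1ᵢ² = 0.02² + 0.16² + 0.06² + 0.07² + 0.26² + 0.22² + 0.21² = 0.0004 + 0.0256 + 0.0036 + 0.0049 + 0.0676 + 0.0484 + 0.0441 = 0.1946
B_1 = 1 / 0.1946 = 5.1387
Σp_3ᵢ² = 0.09² + 0.14² + 0.39² + 0.31² + 0.02² + 0.03² + 0.02² = 0.0081 + 0.0196 + 0.1521 + 0.0961 + 0.0004 + 0.0009 + 0.0004 = 0.2776
B_3 = 1 / 0.2776 = 3.6023
Ranking by B (broadest → narrowest): species 1 (5.14) > species 2 (3.98) > species 3 (3.60)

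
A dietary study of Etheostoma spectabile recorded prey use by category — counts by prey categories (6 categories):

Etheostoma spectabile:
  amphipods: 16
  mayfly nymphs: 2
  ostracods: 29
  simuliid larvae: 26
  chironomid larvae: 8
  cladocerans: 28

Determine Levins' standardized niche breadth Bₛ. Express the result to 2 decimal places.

0.71

Proportions for Etheostoma spectabile (n=109): 16/109=0.1468, 2/109=0.0183, 29/109=0.2661, 26/109=0.2385, 8/109=0.0734, 28/109=0.2569
Σpᵢ² = 0.1468² + 0.0183² + 0.2661² + 0.2385² + 0.0734² + 0.2569² = 0.021550 + 0.000335 + 0.070809 + 0.056882 + 0.005388 + 0.065998 = 0.220962
B = 1 / 0.220962 = 4.5257
Bₛ = (B − 1)/(n − 1) = (4.5257 − 1)/(6 − 1) = 3.5257/5 = 0.7051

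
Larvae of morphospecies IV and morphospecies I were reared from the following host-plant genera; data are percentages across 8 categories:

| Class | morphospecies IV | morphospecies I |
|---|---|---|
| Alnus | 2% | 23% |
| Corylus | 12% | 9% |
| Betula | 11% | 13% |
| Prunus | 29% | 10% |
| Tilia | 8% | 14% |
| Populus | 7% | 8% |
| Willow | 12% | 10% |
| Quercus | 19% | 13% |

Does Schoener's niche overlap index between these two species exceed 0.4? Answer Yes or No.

Yes

Convert percentages to proportions (divide by 100).
Σ|p₁ᵢ − p₂ᵢ| = 0.21 + 0.03 + 0.02 + 0.19 + 0.06 + 0.01 + 0.02 + 0.06 = 0.60
D = 1 − ½ × 0.60 = 1 − 0.300 = 0.7000
D = 0.7000 > 0.4 → Yes.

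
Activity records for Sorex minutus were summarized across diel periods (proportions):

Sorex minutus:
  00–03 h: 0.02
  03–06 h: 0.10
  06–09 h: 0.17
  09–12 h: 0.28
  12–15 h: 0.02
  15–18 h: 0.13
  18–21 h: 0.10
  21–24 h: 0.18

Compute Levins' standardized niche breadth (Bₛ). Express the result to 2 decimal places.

Σpᵢ² = 0.02² + 0.10² + 0.17² + 0.28² + 0.02² + 0.13² + 0.10² + 0.18² = 0.0004 + 0.0100 + 0.0289 + 0.0784 + 0.0004 + 0.0169 + 0.0100 + 0.0324 = 0.1774
B = 1 / 0.1774 = 5.6370
Bₛ = (B − 1)/(n − 1) = (5.6370 − 1)/(8 − 1) = 4.6370/7 = 0.6624

0.66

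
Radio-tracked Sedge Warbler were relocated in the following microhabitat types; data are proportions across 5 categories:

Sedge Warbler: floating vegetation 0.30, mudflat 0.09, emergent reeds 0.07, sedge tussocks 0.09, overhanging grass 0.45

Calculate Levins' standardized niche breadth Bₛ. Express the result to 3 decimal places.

Σpᵢ² = 0.30² + 0.09² + 0.07² + 0.09² + 0.45² = 0.0900 + 0.0081 + 0.0049 + 0.0081 + 0.2025 = 0.3136
B = 1 / 0.3136 = 3.18878
Bₛ = (B − 1)/(n − 1) = (3.18878 − 1)/(5 − 1) = 2.18878/4 = 0.54720

0.547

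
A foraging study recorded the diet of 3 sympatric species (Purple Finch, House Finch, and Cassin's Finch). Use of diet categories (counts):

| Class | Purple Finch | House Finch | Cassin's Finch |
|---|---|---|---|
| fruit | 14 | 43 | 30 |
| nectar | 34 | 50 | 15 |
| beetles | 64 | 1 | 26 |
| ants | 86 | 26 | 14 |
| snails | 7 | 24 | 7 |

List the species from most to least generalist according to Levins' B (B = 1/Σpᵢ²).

Cassin's Finch > House Finch > Purple Finch

Proportions for Purple Finch (n=205): 14/205=0.0683, 34/205=0.1659, 64/205=0.3122, 86/205=0.4195, 7/205=0.0341
Proportions for House Finch (n=144): 43/144=0.2986, 50/144=0.3472, 1/144=0.0069, 26/144=0.1806, 24/144=0.1667
Proportions for Cassin's Finch (n=92): 30/92=0.3261, 15/92=0.1630, 26/92=0.2826, 14/92=0.1522, 7/92=0.0761
Σp_Purpᵢ² = 0.0683² + 0.1659² + 0.3122² + 0.4195² + 0.0341² = 0.004665 + 0.027523 + 0.097469 + 0.175980 + 0.001163 = 0.306800
B_Purp = 1 / 0.306800 = 3.2595
Σp_Housᵢ² = 0.2986² + 0.3472² + 0.0069² + 0.1806² + 0.1667² = 0.089162 + 0.120548 + 0.000048 + 0.032616 + 0.027789 = 0.270163
B_Hous = 1 / 0.270163 = 3.7015
Σp_Cassᵢ² = 0.3261² + 0.1630² + 0.2826² + 0.1522² + 0.0761² = 0.106341 + 0.026569 + 0.079863 + 0.023165 + 0.005791 = 0.241729
B_Cass = 1 / 0.241729 = 4.1369
Ranking by B (broadest → narrowest): Cassin's Finch (4.14) > House Finch (3.70) > Purple Finch (3.26)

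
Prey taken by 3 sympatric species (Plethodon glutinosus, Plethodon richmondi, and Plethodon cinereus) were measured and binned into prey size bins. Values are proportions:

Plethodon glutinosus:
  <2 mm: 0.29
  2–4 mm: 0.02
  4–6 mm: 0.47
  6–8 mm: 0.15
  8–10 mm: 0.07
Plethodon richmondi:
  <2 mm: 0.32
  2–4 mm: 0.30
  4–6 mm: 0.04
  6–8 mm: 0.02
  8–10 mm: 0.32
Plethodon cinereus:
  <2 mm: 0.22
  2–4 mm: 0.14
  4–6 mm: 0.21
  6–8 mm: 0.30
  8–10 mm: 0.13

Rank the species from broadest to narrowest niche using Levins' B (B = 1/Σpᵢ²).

Σp_glutᵢ² = 0.29² + 0.02² + 0.47² + 0.15² + 0.07² = 0.0841 + 0.0004 + 0.2209 + 0.0225 + 0.0049 = 0.3328
B_glut = 1 / 0.3328 = 3.0048
Σp_richᵢ² = 0.32² + 0.30² + 0.04² + 0.02² + 0.32² = 0.1024 + 0.0900 + 0.0016 + 0.0004 + 0.1024 = 0.2968
B_rich = 1 / 0.2968 = 3.3693
Σp_cineᵢ² = 0.22² + 0.14² + 0.21² + 0.30² + 0.13² = 0.0484 + 0.0196 + 0.0441 + 0.0900 + 0.0169 = 0.2190
B_cine = 1 / 0.2190 = 4.5662
Ranking by B (broadest → narrowest): Plethodon cinereus (4.57) > Plethodon richmondi (3.37) > Plethodon glutinosus (3.00)

Plethodon cinereus > Plethodon richmondi > Plethodon glutinosus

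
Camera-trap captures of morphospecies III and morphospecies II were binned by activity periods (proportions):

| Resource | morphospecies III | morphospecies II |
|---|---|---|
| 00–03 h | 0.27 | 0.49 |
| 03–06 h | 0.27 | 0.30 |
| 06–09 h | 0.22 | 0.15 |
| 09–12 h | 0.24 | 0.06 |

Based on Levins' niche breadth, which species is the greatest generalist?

morphospecies III

Σp_IIIᵢ² = 0.27² + 0.27² + 0.22² + 0.24² = 0.0729 + 0.0729 + 0.0484 + 0.0576 = 0.2518
B_III = 1 / 0.2518 = 3.9714
Σp_IIᵢ² = 0.49² + 0.30² + 0.15² + 0.06² = 0.2401 + 0.0900 + 0.0225 + 0.0036 = 0.3562
B_II = 1 / 0.3562 = 2.8074
Highest B → broadest niche (most generalist): morphospecies III (B = 3.97).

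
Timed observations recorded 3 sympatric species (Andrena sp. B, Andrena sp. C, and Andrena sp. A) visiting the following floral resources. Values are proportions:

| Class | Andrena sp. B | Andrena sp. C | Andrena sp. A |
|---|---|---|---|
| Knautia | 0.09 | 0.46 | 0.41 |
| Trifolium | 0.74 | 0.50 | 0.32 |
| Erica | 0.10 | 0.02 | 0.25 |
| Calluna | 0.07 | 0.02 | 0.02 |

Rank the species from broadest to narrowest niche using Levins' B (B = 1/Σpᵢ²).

Σp_Bᵢ² = 0.09² + 0.74² + 0.10² + 0.07² = 0.0081 + 0.5476 + 0.0100 + 0.0049 = 0.5706
B_B = 1 / 0.5706 = 1.7525
Σp_Cᵢ² = 0.46² + 0.50² + 0.02² + 0.02² = 0.2116 + 0.2500 + 0.0004 + 0.0004 = 0.4624
B_C = 1 / 0.4624 = 2.1626
Σp_Aᵢ² = 0.41² + 0.32² + 0.25² + 0.02² = 0.1681 + 0.1024 + 0.0625 + 0.0004 = 0.3334
B_A = 1 / 0.3334 = 2.9994
Ranking by B (broadest → narrowest): Andrena sp. A (3.00) > Andrena sp. C (2.16) > Andrena sp. B (1.75)

Andrena sp. A > Andrena sp. C > Andrena sp. B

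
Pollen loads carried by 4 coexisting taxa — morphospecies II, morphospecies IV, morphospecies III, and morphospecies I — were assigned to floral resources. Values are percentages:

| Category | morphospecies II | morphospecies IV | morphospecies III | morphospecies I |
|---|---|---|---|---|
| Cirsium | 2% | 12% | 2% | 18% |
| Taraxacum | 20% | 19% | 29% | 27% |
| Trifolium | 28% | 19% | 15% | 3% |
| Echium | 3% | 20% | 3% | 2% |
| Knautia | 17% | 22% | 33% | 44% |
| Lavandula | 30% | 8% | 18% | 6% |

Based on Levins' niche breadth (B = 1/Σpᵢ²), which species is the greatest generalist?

Convert percentages to proportions (divide by 100).
Σp_IIᵢ² = 0.02² + 0.20² + 0.28² + 0.03² + 0.17² + 0.30² = 0.0004 + 0.0400 + 0.0784 + 0.0009 + 0.0289 + 0.0900 = 0.2386
B_II = 1 / 0.2386 = 4.1911
Σp_IVᵢ² = 0.12² + 0.19² + 0.19² + 0.20² + 0.22² + 0.08² = 0.0144 + 0.0361 + 0.0361 + 0.0400 + 0.0484 + 0.0064 = 0.1814
B_IV = 1 / 0.1814 = 5.5127
Σp_IIIᵢ² = 0.02² + 0.29² + 0.15² + 0.03² + 0.33² + 0.18² = 0.0004 + 0.0841 + 0.0225 + 0.0009 + 0.1089 + 0.0324 = 0.2492
B_III = 1 / 0.2492 = 4.0128
Σp_Iᵢ² = 0.18² + 0.27² + 0.03² + 0.02² + 0.44² + 0.06² = 0.0324 + 0.0729 + 0.0009 + 0.0004 + 0.1936 + 0.0036 = 0.3038
B_I = 1 / 0.3038 = 3.2916
Highest B → broadest niche (most generalist): morphospecies IV (B = 5.51).

morphospecies IV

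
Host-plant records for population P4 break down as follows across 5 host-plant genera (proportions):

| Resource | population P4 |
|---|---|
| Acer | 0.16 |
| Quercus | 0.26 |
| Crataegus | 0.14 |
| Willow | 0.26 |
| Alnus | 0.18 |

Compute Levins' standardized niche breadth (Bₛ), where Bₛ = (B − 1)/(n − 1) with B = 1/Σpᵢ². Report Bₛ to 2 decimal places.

0.92

Σpᵢ² = 0.16² + 0.26² + 0.14² + 0.26² + 0.18² = 0.0256 + 0.0676 + 0.0196 + 0.0676 + 0.0324 = 0.2128
B = 1 / 0.2128 = 4.6992
Bₛ = (B − 1)/(n − 1) = (4.6992 − 1)/(5 − 1) = 3.6992/4 = 0.9248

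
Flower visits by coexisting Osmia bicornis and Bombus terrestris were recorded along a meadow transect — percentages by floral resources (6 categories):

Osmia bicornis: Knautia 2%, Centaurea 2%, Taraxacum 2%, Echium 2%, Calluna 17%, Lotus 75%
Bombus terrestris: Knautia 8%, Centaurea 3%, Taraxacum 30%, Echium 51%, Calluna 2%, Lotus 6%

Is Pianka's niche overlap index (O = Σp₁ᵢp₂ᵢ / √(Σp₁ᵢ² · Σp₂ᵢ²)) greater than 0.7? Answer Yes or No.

Convert percentages to proportions (divide by 100).
Σ p₁ᵢp₂ᵢ = 0.0016 + 0.0006 + 0.0060 + 0.0102 + 0.0034 + 0.0450 = 0.0668
Σp_1ᵢ² = 0.02² + 0.02² + 0.02² + 0.02² + 0.17² + 0.75² = 0.0004 + 0.0004 + 0.0004 + 0.0004 + 0.0289 + 0.5625 = 0.5930
Σp_2ᵢ² = 0.08² + 0.03² + 0.30² + 0.51² + 0.02² + 0.06² = 0.0064 + 0.0009 + 0.0900 + 0.2601 + 0.0004 + 0.0036 = 0.3614
O = 0.0668 / √(0.5930 × 0.3614) = 0.0668 / 0.46294 = 0.1443
O = 0.1443 < 0.7 → No.

No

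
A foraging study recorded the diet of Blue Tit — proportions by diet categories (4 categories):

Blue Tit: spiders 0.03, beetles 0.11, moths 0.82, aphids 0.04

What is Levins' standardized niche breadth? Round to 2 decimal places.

0.15

Σpᵢ² = 0.03² + 0.11² + 0.82² + 0.04² = 0.0009 + 0.0121 + 0.6724 + 0.0016 = 0.6870
B = 1 / 0.6870 = 1.4556
Bₛ = (B − 1)/(n − 1) = (1.4556 − 1)/(4 − 1) = 0.4556/3 = 0.1519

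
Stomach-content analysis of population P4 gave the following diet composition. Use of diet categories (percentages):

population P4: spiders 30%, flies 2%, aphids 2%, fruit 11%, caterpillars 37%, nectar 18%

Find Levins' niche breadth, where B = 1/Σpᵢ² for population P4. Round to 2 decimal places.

3.67

Convert percentages to proportions (divide by 100).
Σpᵢ² = 0.30² + 0.02² + 0.02² + 0.11² + 0.37² + 0.18² = 0.0900 + 0.0004 + 0.0004 + 0.0121 + 0.1369 + 0.0324 = 0.2722
B = 1 / 0.2722 = 3.6738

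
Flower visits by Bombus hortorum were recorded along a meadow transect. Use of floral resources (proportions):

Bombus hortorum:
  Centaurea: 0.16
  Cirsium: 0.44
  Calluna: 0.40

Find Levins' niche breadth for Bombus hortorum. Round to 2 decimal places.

Σpᵢ² = 0.16² + 0.44² + 0.40² = 0.0256 + 0.1936 + 0.1600 = 0.3792
B = 1 / 0.3792 = 2.6371

2.64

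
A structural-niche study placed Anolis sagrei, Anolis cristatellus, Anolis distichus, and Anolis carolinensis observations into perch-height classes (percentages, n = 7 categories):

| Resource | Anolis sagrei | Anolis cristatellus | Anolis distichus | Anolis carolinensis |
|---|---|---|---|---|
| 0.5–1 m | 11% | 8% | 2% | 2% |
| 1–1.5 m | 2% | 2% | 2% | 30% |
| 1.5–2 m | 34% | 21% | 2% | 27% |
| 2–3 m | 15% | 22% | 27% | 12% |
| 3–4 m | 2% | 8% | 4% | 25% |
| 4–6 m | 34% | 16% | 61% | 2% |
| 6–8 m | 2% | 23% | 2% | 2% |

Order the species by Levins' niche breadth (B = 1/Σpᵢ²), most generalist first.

Anolis cristatellus > Anolis carolinensis > Anolis sagrei > Anolis distichus

Convert percentages to proportions (divide by 100).
Σp_sagrᵢ² = 0.11² + 0.02² + 0.34² + 0.15² + 0.02² + 0.34² + 0.02² = 0.0121 + 0.0004 + 0.1156 + 0.0225 + 0.0004 + 0.1156 + 0.0004 = 0.2670
B_sagr = 1 / 0.2670 = 3.7453
Σp_crisᵢ² = 0.08² + 0.02² + 0.21² + 0.22² + 0.08² + 0.16² + 0.23² = 0.0064 + 0.0004 + 0.0441 + 0.0484 + 0.0064 + 0.0256 + 0.0529 = 0.1842
B_cris = 1 / 0.1842 = 5.4289
Σp_distᵢ² = 0.02² + 0.02² + 0.02² + 0.27² + 0.04² + 0.61² + 0.02² = 0.0004 + 0.0004 + 0.0004 + 0.0729 + 0.0016 + 0.3721 + 0.0004 = 0.4482
B_dist = 1 / 0.4482 = 2.2311
Σp_caroᵢ² = 0.02² + 0.30² + 0.27² + 0.12² + 0.25² + 0.02² + 0.02² = 0.0004 + 0.0900 + 0.0729 + 0.0144 + 0.0625 + 0.0004 + 0.0004 = 0.2410
B_caro = 1 / 0.2410 = 4.1494
Ranking by B (broadest → narrowest): Anolis cristatellus (5.43) > Anolis carolinensis (4.15) > Anolis sagrei (3.75) > Anolis distichus (2.23)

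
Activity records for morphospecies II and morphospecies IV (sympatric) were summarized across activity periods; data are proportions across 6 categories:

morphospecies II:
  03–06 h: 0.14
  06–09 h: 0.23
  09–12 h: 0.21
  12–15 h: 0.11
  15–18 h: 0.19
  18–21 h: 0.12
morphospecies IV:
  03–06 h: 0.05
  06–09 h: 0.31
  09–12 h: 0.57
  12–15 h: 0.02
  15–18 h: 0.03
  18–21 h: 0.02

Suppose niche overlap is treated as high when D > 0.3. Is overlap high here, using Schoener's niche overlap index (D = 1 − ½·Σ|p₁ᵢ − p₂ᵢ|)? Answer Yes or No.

Σ|p₁ᵢ − p₂ᵢ| = 0.09 + 0.08 + 0.36 + 0.09 + 0.16 + 0.10 = 0.88
D = 1 − ½ × 0.88 = 1 − 0.440 = 0.5600
D = 0.5600 > 0.3 → Yes.

Yes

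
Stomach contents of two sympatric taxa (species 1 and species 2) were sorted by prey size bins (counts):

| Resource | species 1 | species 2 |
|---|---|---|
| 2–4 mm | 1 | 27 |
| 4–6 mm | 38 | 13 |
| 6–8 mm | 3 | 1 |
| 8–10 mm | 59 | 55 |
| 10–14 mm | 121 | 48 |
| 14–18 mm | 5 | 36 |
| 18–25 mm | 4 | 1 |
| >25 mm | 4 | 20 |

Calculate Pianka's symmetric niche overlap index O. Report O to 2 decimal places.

0.79

Proportions for species 1 (n=235): 1/235=0.0043, 38/235=0.1617, 3/235=0.0128, 59/235=0.2511, 121/235=0.5149, 5/235=0.0213, 4/235=0.0170, 4/235=0.0170
Proportions for species 2 (n=201): 27/201=0.1343, 13/201=0.0647, 1/201=0.0050, 55/201=0.2736, 48/201=0.2388, 36/201=0.1791, 1/201=0.0050, 20/201=0.0995
Σ p₁ᵢp₂ᵢ = 0.000577 + 0.010462 + 0.000064 + 0.068701 + 0.122958 + 0.003815 + 0.000085 + 0.001692 = 0.208354
Σp_1ᵢ² = 0.0043² + 0.1617² + 0.0128² + 0.2511² + 0.5149² + 0.0213² + 0.0170² + 0.0170² = 0.000018 + 0.026147 + 0.000164 + 0.063051 + 0.265122 + 0.000454 + 0.000289 + 0.000289 = 0.355534
Σp_2ᵢ² = 0.1343² + 0.0647² + 0.0050² + 0.2736² + 0.2388² + 0.1791² + 0.0050² + 0.0995² = 0.018036 + 0.004186 + 0.000025 + 0.074857 + 0.057025 + 0.032077 + 0.000025 + 0.009900 = 0.196131
O = 0.208354 / √(0.355534 × 0.196131) = 0.208354 / 0.2640667 = 0.7890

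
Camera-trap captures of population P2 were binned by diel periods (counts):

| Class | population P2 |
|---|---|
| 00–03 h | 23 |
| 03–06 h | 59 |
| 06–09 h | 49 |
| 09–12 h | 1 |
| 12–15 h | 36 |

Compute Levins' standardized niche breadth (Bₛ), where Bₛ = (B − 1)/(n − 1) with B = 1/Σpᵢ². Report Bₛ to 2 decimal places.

0.67

Proportions for population P2 (n=168): 23/168=0.1369, 59/168=0.3512, 49/168=0.2917, 1/168=0.0060, 36/168=0.2143
Σpᵢ² = 0.1369² + 0.3512² + 0.2917² + 0.0060² + 0.2143² = 0.018742 + 0.123341 + 0.085089 + 0.000036 + 0.045924 = 0.273132
B = 1 / 0.273132 = 3.6612
Bₛ = (B − 1)/(n − 1) = (3.6612 − 1)/(5 − 1) = 2.6612/4 = 0.6653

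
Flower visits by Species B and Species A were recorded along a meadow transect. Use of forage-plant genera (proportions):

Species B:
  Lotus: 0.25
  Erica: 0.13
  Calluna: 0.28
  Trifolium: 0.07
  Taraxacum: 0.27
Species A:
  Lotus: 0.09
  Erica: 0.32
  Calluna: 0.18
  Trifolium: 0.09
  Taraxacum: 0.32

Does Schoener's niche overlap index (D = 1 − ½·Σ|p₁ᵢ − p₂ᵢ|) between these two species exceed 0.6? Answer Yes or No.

Yes

Σ|p₁ᵢ − p₂ᵢ| = 0.16 + 0.19 + 0.10 + 0.02 + 0.05 = 0.52
D = 1 − ½ × 0.52 = 1 − 0.260 = 0.7400
D = 0.7400 > 0.6 → Yes.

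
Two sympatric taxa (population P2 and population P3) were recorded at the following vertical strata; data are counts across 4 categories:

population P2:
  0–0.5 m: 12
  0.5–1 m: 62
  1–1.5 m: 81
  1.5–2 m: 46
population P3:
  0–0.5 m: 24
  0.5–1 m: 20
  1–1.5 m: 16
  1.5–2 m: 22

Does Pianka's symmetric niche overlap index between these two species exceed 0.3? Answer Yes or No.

Yes

Proportions for population P2 (n=201): 12/201=0.0597, 62/201=0.3085, 81/201=0.4030, 46/201=0.2289
Proportions for population P3 (n=82): 24/82=0.2927, 20/82=0.2439, 16/82=0.1951, 22/82=0.2683
Σ p₁ᵢp₂ᵢ = 0.017474 + 0.075243 + 0.078625 + 0.061414 = 0.232756
Σp_1ᵢ² = 0.0597² + 0.3085² + 0.4030² + 0.2289² = 0.003564 + 0.095172 + 0.162409 + 0.052395 = 0.313540
Σp_2ᵢ² = 0.2927² + 0.2439² + 0.1951² + 0.2683² = 0.085673 + 0.059487 + 0.038064 + 0.071985 = 0.255209
O = 0.232756 / √(0.313540 × 0.255209) = 0.232756 / 0.2828749 = 0.8228
O = 0.8228 > 0.3 → Yes.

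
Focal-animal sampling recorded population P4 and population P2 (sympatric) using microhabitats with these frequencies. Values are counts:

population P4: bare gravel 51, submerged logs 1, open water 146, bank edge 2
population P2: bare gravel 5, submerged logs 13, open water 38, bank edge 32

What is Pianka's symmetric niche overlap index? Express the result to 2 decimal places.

Proportions for population P4 (n=200): 51/200=0.2550, 1/200=0.0050, 146/200=0.7300, 2/200=0.0100
Proportions for population P2 (n=88): 5/88=0.0568, 13/88=0.1477, 38/88=0.4318, 32/88=0.3636
Σ p₁ᵢp₂ᵢ = 0.014484 + 0.000739 + 0.315214 + 0.003636 = 0.334073
Σp_1ᵢ² = 0.2550² + 0.0050² + 0.7300² + 0.0100² = 0.065025 + 0.000025 + 0.532900 + 0.000100 = 0.598050
Σp_2ᵢ² = 0.0568² + 0.1477² + 0.4318² + 0.3636² = 0.003226 + 0.021815 + 0.186451 + 0.132205 = 0.343697
O = 0.334073 / √(0.598050 × 0.343697) = 0.334073 / 0.4533740 = 0.7369

0.74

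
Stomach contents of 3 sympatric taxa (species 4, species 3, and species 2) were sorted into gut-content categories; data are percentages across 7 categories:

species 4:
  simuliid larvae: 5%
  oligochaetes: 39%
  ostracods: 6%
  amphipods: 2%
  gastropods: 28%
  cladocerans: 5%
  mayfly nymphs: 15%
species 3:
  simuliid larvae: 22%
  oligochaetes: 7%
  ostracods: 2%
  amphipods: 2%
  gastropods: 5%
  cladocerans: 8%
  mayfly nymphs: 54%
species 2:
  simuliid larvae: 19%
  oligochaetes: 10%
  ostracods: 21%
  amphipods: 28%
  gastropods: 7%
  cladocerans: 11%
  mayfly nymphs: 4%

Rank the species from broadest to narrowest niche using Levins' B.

Convert percentages to proportions (divide by 100).
Σp_4ᵢ² = 0.05² + 0.39² + 0.06² + 0.02² + 0.28² + 0.05² + 0.15² = 0.0025 + 0.1521 + 0.0036 + 0.0004 + 0.0784 + 0.0025 + 0.0225 = 0.2620
B_4 = 1 / 0.2620 = 3.8168
Σp_3ᵢ² = 0.22² + 0.07² + 0.02² + 0.02² + 0.05² + 0.08² + 0.54² = 0.0484 + 0.0049 + 0.0004 + 0.0004 + 0.0025 + 0.0064 + 0.2916 = 0.3546
B_3 = 1 / 0.3546 = 2.8201
Σp_2ᵢ² = 0.19² + 0.10² + 0.21² + 0.28² + 0.07² + 0.11² + 0.04² = 0.0361 + 0.0100 + 0.0441 + 0.0784 + 0.0049 + 0.0121 + 0.0016 = 0.1872
B_2 = 1 / 0.1872 = 5.3419
Ranking by B (broadest → narrowest): species 2 (5.34) > species 4 (3.82) > species 3 (2.82)

species 2 > species 4 > species 3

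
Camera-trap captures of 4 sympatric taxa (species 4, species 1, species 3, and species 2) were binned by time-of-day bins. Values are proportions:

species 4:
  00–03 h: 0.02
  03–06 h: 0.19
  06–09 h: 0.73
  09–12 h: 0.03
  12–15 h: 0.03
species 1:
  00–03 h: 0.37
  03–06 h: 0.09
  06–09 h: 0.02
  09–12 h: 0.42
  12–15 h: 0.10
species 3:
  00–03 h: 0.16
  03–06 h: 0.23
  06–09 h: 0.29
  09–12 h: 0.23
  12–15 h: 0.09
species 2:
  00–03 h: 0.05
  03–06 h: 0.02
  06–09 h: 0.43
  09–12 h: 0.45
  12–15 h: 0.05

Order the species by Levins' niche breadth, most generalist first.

Σp_4ᵢ² = 0.02² + 0.19² + 0.73² + 0.03² + 0.03² = 0.0004 + 0.0361 + 0.5329 + 0.0009 + 0.0009 = 0.5712
B_4 = 1 / 0.5712 = 1.7507
Σp_1ᵢ² = 0.37² + 0.09² + 0.02² + 0.42² + 0.10² = 0.1369 + 0.0081 + 0.0004 + 0.1764 + 0.0100 = 0.3318
B_1 = 1 / 0.3318 = 3.0139
Σp_3ᵢ² = 0.16² + 0.23² + 0.29² + 0.23² + 0.09² = 0.0256 + 0.0529 + 0.0841 + 0.0529 + 0.0081 = 0.2236
B_3 = 1 / 0.2236 = 4.4723
Σp_2ᵢ² = 0.05² + 0.02² + 0.43² + 0.45² + 0.05² = 0.0025 + 0.0004 + 0.1849 + 0.2025 + 0.0025 = 0.3928
B_2 = 1 / 0.3928 = 2.5458
Ranking by B (broadest → narrowest): species 3 (4.47) > species 1 (3.01) > species 2 (2.55) > species 4 (1.75)

species 3 > species 1 > species 2 > species 4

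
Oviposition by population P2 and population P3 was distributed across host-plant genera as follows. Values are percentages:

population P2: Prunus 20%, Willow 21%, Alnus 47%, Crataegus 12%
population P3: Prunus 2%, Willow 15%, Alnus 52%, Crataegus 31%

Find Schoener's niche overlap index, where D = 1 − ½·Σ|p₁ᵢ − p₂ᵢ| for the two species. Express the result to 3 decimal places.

Convert percentages to proportions (divide by 100).
Σ|p₁ᵢ − p₂ᵢ| = 0.18 + 0.06 + 0.05 + 0.19 = 0.48
D = 1 − ½ × 0.48 = 1 − 0.240 = 0.76000

0.760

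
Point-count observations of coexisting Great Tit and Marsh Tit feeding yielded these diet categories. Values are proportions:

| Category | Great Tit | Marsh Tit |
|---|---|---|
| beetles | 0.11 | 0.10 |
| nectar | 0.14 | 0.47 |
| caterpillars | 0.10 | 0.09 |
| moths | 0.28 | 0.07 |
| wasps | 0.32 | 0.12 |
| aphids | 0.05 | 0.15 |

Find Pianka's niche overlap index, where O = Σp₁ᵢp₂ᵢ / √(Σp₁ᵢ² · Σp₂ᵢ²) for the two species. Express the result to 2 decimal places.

Σ p₁ᵢp₂ᵢ = 0.0110 + 0.0658 + 0.0090 + 0.0196 + 0.0384 + 0.0075 = 0.1513
Σp_1ᵢ² = 0.11² + 0.14² + 0.10² + 0.28² + 0.32² + 0.05² = 0.0121 + 0.0196 + 0.0100 + 0.0784 + 0.1024 + 0.0025 = 0.2250
Σp_2ᵢ² = 0.10² + 0.47² + 0.09² + 0.07² + 0.12² + 0.15² = 0.0100 + 0.2209 + 0.0081 + 0.0049 + 0.0144 + 0.0225 = 0.2808
O = 0.1513 / √(0.2250 × 0.2808) = 0.1513 / 0.25136 = 0.6019

0.60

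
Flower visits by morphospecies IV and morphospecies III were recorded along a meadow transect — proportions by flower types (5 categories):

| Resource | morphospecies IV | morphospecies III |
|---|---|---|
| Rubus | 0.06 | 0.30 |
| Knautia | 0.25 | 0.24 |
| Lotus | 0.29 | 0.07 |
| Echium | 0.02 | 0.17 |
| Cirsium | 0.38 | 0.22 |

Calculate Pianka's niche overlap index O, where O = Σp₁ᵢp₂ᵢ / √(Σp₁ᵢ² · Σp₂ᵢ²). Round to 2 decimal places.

0.71

Σ p₁ᵢp₂ᵢ = 0.0180 + 0.0600 + 0.0203 + 0.0034 + 0.0836 = 0.1853
Σp_1ᵢ² = 0.06² + 0.25² + 0.29² + 0.02² + 0.38² = 0.0036 + 0.0625 + 0.0841 + 0.0004 + 0.1444 = 0.2950
Σp_2ᵢ² = 0.30² + 0.24² + 0.07² + 0.17² + 0.22² = 0.0900 + 0.0576 + 0.0049 + 0.0289 + 0.0484 = 0.2298
O = 0.1853 / √(0.2950 × 0.2298) = 0.1853 / 0.26037 = 0.7117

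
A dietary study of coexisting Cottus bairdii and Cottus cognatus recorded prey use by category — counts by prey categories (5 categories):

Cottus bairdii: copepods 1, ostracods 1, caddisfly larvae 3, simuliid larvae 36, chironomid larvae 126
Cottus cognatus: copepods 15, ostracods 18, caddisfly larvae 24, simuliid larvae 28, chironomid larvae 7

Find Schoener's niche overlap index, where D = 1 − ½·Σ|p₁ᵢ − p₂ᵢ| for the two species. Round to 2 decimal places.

Proportions for Cottus bairdii (n=167): 1/167=0.0060, 1/167=0.0060, 3/167=0.0180, 36/167=0.2156, 126/167=0.7545
Proportions for Cottus cognatus (n=92): 15/92=0.1630, 18/92=0.1957, 24/92=0.2609, 28/92=0.3043, 7/92=0.0761
Σ|p₁ᵢ − p₂ᵢ| = 0.1570 + 0.1897 + 0.2429 + 0.0887 + 0.6784 = 1.3567
D = 1 − ½ × 1.3567 = 1 − 0.67835 = 0.32165

0.32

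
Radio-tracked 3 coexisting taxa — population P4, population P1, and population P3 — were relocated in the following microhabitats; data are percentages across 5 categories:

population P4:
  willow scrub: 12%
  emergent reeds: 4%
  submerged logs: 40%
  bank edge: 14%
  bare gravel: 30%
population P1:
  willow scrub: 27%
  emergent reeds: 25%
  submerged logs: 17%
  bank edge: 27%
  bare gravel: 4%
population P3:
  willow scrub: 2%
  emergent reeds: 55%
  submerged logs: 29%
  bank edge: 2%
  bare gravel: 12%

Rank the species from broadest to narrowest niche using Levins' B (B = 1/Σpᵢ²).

population P1 > population P4 > population P3

Convert percentages to proportions (divide by 100).
Σp_P4ᵢ² = 0.12² + 0.04² + 0.40² + 0.14² + 0.30² = 0.0144 + 0.0016 + 0.1600 + 0.0196 + 0.0900 = 0.2856
B_P4 = 1 / 0.2856 = 3.5014
Σp_P1ᵢ² = 0.27² + 0.25² + 0.17² + 0.27² + 0.04² = 0.0729 + 0.0625 + 0.0289 + 0.0729 + 0.0016 = 0.2388
B_P1 = 1 / 0.2388 = 4.1876
Σp_P3ᵢ² = 0.02² + 0.55² + 0.29² + 0.02² + 0.12² = 0.0004 + 0.3025 + 0.0841 + 0.0004 + 0.0144 = 0.4018
B_P3 = 1 / 0.4018 = 2.4888
Ranking by B (broadest → narrowest): population P1 (4.19) > population P4 (3.50) > population P3 (2.49)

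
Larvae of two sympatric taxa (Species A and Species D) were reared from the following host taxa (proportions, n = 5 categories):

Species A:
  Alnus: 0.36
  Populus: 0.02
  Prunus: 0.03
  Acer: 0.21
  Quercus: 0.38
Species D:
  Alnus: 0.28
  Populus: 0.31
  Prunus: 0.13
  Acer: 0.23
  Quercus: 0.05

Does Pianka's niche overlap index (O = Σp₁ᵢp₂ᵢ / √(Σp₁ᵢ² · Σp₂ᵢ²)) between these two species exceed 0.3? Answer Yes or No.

Σ p₁ᵢp₂ᵢ = 0.1008 + 0.0062 + 0.0039 + 0.0483 + 0.0190 = 0.1782
Σp_1ᵢ² = 0.36² + 0.02² + 0.03² + 0.21² + 0.38² = 0.1296 + 0.0004 + 0.0009 + 0.0441 + 0.1444 = 0.3194
Σp_2ᵢ² = 0.28² + 0.31² + 0.13² + 0.23² + 0.05² = 0.0784 + 0.0961 + 0.0169 + 0.0529 + 0.0025 = 0.2468
O = 0.1782 / √(0.3194 × 0.2468) = 0.1782 / 0.28076 = 0.6347
O = 0.6347 > 0.3 → Yes.

Yes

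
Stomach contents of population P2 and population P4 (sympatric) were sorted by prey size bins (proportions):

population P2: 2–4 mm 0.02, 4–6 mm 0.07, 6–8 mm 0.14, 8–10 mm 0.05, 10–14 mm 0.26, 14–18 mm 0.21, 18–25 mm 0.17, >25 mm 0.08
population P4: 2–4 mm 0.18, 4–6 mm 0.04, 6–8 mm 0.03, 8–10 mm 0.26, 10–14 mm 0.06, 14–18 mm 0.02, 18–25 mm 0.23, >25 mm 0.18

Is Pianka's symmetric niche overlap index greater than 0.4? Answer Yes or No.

Yes

Σ p₁ᵢp₂ᵢ = 0.0036 + 0.0028 + 0.0042 + 0.0130 + 0.0156 + 0.0042 + 0.0391 + 0.0144 = 0.0969
Σp_1ᵢ² = 0.02² + 0.07² + 0.14² + 0.05² + 0.26² + 0.21² + 0.17² + 0.08² = 0.0004 + 0.0049 + 0.0196 + 0.0025 + 0.0676 + 0.0441 + 0.0289 + 0.0064 = 0.1744
Σp_2ᵢ² = 0.18² + 0.04² + 0.03² + 0.26² + 0.06² + 0.02² + 0.23² + 0.18² = 0.0324 + 0.0016 + 0.0009 + 0.0676 + 0.0036 + 0.0004 + 0.0529 + 0.0324 = 0.1918
O = 0.0969 / √(0.1744 × 0.1918) = 0.0969 / 0.18289 = 0.5298
O = 0.5298 > 0.4 → Yes.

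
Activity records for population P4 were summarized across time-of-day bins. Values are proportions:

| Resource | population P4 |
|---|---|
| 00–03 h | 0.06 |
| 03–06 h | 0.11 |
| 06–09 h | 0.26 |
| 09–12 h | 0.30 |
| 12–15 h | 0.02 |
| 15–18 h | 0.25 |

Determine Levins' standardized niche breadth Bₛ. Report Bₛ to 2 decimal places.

0.65

Σpᵢ² = 0.06² + 0.11² + 0.26² + 0.30² + 0.02² + 0.25² = 0.0036 + 0.0121 + 0.0676 + 0.0900 + 0.0004 + 0.0625 = 0.2362
B = 1 / 0.2362 = 4.2337
Bₛ = (B − 1)/(n − 1) = (4.2337 − 1)/(6 − 1) = 3.2337/5 = 0.6467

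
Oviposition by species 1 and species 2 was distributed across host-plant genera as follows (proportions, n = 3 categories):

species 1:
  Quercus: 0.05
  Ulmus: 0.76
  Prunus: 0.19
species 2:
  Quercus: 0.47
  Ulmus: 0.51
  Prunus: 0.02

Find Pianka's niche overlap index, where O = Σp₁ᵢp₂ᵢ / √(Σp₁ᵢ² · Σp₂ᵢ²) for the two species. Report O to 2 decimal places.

0.76

Σ p₁ᵢp₂ᵢ = 0.0235 + 0.3876 + 0.0038 = 0.4149
Σp_1ᵢ² = 0.05² + 0.76² + 0.19² = 0.0025 + 0.5776 + 0.0361 = 0.6162
Σp_2ᵢ² = 0.47² + 0.51² + 0.02² = 0.2209 + 0.2601 + 0.0004 = 0.4814
O = 0.4149 / √(0.6162 × 0.4814) = 0.4149 / 0.54465 = 0.7618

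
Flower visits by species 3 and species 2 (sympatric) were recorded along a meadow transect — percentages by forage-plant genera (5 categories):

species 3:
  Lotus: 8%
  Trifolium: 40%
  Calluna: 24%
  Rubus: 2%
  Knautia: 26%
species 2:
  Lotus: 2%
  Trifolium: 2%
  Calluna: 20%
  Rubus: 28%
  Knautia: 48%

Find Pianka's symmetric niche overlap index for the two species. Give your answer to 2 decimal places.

Convert percentages to proportions (divide by 100).
Σ p₁ᵢp₂ᵢ = 0.0016 + 0.0080 + 0.0480 + 0.0056 + 0.1248 = 0.1880
Σp_1ᵢ² = 0.08² + 0.40² + 0.24² + 0.02² + 0.26² = 0.0064 + 0.1600 + 0.0576 + 0.0004 + 0.0676 = 0.2920
Σp_2ᵢ² = 0.02² + 0.02² + 0.20² + 0.28² + 0.48² = 0.0004 + 0.0004 + 0.0400 + 0.0784 + 0.2304 = 0.3496
O = 0.1880 / √(0.2920 × 0.3496) = 0.1880 / 0.31950 = 0.5884

0.59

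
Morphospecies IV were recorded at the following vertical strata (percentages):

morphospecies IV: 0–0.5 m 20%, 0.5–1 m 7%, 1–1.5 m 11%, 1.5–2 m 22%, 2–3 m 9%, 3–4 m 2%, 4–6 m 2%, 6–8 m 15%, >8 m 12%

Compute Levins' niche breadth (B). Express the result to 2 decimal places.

6.61

Convert percentages to proportions (divide by 100).
Σpᵢ² = 0.20² + 0.07² + 0.11² + 0.22² + 0.09² + 0.02² + 0.02² + 0.15² + 0.12² = 0.0400 + 0.0049 + 0.0121 + 0.0484 + 0.0081 + 0.0004 + 0.0004 + 0.0225 + 0.0144 = 0.1512
B = 1 / 0.1512 = 6.6138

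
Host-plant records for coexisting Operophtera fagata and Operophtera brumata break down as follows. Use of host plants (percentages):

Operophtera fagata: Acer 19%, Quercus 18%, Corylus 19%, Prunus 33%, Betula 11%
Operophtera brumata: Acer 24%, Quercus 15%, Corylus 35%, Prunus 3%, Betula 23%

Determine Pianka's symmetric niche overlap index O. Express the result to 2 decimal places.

0.72

Convert percentages to proportions (divide by 100).
Σ p₁ᵢp₂ᵢ = 0.0456 + 0.0270 + 0.0665 + 0.0099 + 0.0253 = 0.1743
Σp_1ᵢ² = 0.19² + 0.18² + 0.19² + 0.33² + 0.11² = 0.0361 + 0.0324 + 0.0361 + 0.1089 + 0.0121 = 0.2256
Σp_2ᵢ² = 0.24² + 0.15² + 0.35² + 0.03² + 0.23² = 0.0576 + 0.0225 + 0.1225 + 0.0009 + 0.0529 = 0.2564
O = 0.1743 / √(0.2256 × 0.2564) = 0.1743 / 0.24051 = 0.7247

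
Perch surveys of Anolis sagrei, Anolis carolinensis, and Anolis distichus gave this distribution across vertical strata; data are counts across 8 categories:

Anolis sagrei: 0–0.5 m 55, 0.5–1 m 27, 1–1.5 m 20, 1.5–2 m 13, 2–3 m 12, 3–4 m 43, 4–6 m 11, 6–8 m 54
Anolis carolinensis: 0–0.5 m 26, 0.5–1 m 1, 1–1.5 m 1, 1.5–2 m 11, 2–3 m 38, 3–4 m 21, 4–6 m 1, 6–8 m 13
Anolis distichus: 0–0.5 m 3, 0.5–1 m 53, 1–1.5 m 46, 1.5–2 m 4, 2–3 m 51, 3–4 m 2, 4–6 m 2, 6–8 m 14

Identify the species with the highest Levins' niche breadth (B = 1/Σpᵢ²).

Proportions for Anolis sagrei (n=235): 55/235=0.2340, 27/235=0.1149, 20/235=0.0851, 13/235=0.0553, 12/235=0.0511, 43/235=0.1830, 11/235=0.0468, 54/235=0.2298
Proportions for Anolis carolinensis (n=112): 26/112=0.2321, 1/112=0.0089, 1/112=0.0089, 11/112=0.0982, 38/112=0.3393, 21/112=0.1875, 1/112=0.0089, 13/112=0.1161
Proportions for Anolis distichus (n=175): 3/175=0.0171, 53/175=0.3029, 46/175=0.2629, 4/175=0.0229, 51/175=0.2914, 2/175=0.0114, 2/175=0.0114, 14/175=0.0800
Σp_sagrᵢ² = 0.2340² + 0.1149² + 0.0851² + 0.0553² + 0.0511² + 0.1830² + 0.0468² + 0.2298² = 0.054756 + 0.013202 + 0.007242 + 0.003058 + 0.002611 + 0.033489 + 0.002190 + 0.052808 = 0.169356
B_sagr = 1 / 0.169356 = 5.9047
Σp_caroᵢ² = 0.2321² + 0.0089² + 0.0089² + 0.0982² + 0.3393² + 0.1875² + 0.0089² + 0.1161² = 0.053870 + 0.000079 + 0.000079 + 0.009643 + 0.115124 + 0.035156 + 0.000079 + 0.013479 = 0.227509
B_caro = 1 / 0.227509 = 4.3954
Σp_distᵢ² = 0.0171² + 0.3029² + 0.2629² + 0.0229² + 0.2914² + 0.0114² + 0.0114² + 0.0800² = 0.000292 + 0.091748 + 0.069116 + 0.000524 + 0.084914 + 0.000130 + 0.000130 + 0.006400 = 0.253254
B_dist = 1 / 0.253254 = 3.9486
Highest B → broadest niche (most generalist): Anolis sagrei (B = 5.90).

Anolis sagrei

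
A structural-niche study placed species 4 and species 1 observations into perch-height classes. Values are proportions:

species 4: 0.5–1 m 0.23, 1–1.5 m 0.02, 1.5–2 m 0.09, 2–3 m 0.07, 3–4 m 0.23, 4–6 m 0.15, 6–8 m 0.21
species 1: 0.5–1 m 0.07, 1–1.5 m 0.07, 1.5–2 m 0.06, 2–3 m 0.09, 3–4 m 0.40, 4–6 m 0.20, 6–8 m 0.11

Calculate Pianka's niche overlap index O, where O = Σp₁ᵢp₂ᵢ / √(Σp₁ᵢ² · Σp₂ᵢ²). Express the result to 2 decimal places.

0.84

Σ p₁ᵢp₂ᵢ = 0.0161 + 0.0014 + 0.0054 + 0.0063 + 0.0920 + 0.0300 + 0.0231 = 0.1743
Σp_1ᵢ² = 0.23² + 0.02² + 0.09² + 0.07² + 0.23² + 0.15² + 0.21² = 0.0529 + 0.0004 + 0.0081 + 0.0049 + 0.0529 + 0.0225 + 0.0441 = 0.1858
Σp_2ᵢ² = 0.07² + 0.07² + 0.06² + 0.09² + 0.40² + 0.20² + 0.11² = 0.0049 + 0.0049 + 0.0036 + 0.0081 + 0.1600 + 0.0400 + 0.0121 = 0.2336
O = 0.1743 / √(0.1858 × 0.2336) = 0.1743 / 0.20833 = 0.8367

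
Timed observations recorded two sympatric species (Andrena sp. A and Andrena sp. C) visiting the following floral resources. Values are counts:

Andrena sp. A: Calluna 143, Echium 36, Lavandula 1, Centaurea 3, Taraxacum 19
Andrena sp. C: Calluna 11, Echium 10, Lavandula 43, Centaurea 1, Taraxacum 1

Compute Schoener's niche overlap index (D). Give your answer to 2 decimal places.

Proportions for Andrena sp. A (n=202): 143/202=0.7079, 36/202=0.1782, 1/202=0.0050, 3/202=0.0149, 19/202=0.0941
Proportions for Andrena sp. C (n=66): 11/66=0.1667, 10/66=0.1515, 43/66=0.6515, 1/66=0.0152, 1/66=0.0152
Σ|p₁ᵢ − p₂ᵢ| = 0.5412 + 0.0267 + 0.6465 + 0.0003 + 0.0789 = 1.2936
D = 1 − ½ × 1.2936 = 1 − 0.64680 = 0.35320

0.35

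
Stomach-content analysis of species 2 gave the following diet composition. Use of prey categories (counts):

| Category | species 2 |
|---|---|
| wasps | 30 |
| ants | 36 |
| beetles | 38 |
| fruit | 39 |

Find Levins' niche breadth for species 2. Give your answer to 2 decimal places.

3.96

Proportions for species 2 (n=143): 30/143=0.2098, 36/143=0.2517, 38/143=0.2657, 39/143=0.2727
Σpᵢ² = 0.2098² + 0.2517² + 0.2657² + 0.2727² = 0.044016 + 0.063353 + 0.070596 + 0.074365 = 0.252330
B = 1 / 0.252330 = 3.9631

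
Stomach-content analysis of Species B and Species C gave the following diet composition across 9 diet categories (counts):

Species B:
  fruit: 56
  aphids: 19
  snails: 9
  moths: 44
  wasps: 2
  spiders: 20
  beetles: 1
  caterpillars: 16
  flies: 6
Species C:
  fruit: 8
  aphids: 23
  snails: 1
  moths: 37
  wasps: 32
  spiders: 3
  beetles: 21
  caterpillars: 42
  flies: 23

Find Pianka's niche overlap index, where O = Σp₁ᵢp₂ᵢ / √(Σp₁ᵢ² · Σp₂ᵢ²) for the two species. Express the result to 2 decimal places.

Proportions for Species B (n=173): 56/173=0.3237, 19/173=0.1098, 9/173=0.0520, 44/173=0.2543, 2/173=0.0116, 20/173=0.1156, 1/173=0.0058, 16/173=0.0925, 6/173=0.0347
Proportions for Species C (n=190): 8/190=0.0421, 23/190=0.1211, 1/190=0.0053, 37/190=0.1947, 32/190=0.1684, 3/190=0.0158, 21/190=0.1105, 42/190=0.2211, 23/190=0.1211
Σ p₁ᵢp₂ᵢ = 0.013628 + 0.013297 + 0.000276 + 0.049512 + 0.001953 + 0.001826 + 0.000641 + 0.020452 + 0.004202 = 0.105787
Σp_1ᵢ² = 0.3237² + 0.1098² + 0.0520² + 0.2543² + 0.0116² + 0.1156² + 0.0058² + 0.0925² + 0.0347² = 0.104782 + 0.012056 + 0.002704 + 0.064668 + 0.000135 + 0.013363 + 0.000034 + 0.008556 + 0.001204 = 0.207502
Σp_2ᵢ² = 0.0421² + 0.1211² + 0.0053² + 0.1947² + 0.1684² + 0.0158² + 0.1105² + 0.2211² + 0.1211² = 0.001772 + 0.014665 + 0.000028 + 0.037908 + 0.028359 + 0.000250 + 0.012210 + 0.048885 + 0.014665 = 0.158742
O = 0.105787 / √(0.207502 × 0.158742) = 0.105787 / 0.1814918 = 0.5829

0.58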